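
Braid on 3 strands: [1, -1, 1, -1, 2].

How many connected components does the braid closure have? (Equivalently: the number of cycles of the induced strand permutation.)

Track the strand permutation on 3 strands, starting from identity.
  step 1: s1 swaps positions 1,2 -> [2 1 3]
  step 2: s1^-1 swaps positions 1,2 -> [1 2 3]
  step 3: s1 swaps positions 1,2 -> [2 1 3]
  step 4: s1^-1 swaps positions 1,2 -> [1 2 3]
  step 5: s2 swaps positions 2,3 -> [1 3 2]
Final permutation (position -> original strand): [1 3 2]
Closure components = cycle count of this permutation = 2.

Answer: 2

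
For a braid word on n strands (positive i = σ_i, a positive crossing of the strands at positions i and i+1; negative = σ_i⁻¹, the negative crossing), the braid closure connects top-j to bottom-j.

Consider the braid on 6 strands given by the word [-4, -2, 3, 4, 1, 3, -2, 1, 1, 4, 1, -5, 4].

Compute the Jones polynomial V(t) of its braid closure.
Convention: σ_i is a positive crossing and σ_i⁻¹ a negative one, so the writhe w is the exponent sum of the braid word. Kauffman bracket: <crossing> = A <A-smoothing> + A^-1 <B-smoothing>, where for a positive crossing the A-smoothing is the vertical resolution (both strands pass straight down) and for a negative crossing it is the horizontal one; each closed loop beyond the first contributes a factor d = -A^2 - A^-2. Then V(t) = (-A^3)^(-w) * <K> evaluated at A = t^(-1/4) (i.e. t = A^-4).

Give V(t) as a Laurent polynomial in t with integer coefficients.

-t^9 + 3*t^8 - 4*t^7 + 5*t^6 - 6*t^5 + 5*t^4 - 4*t^3 + 3*t^2 - t + 1

Derivation:
The presented braid s4^-1 s2^-1 s3 s4 s1 s3 s2^-1 s1 s1 s4 s1 s5^-1 s4 on 6 strands reduces by inverse Markov moves (closure unchanged at each step):
  Deconjugate: the word is γ·β·γ⁻¹ with γ = s4^-1 (prefix) and γ⁻¹ = s4 (suffix); strip both.
  Destabilize: the word has the form β·s5^-1 where s5^-1 occurs only as the final letter (β ∈ B_5); drop it and the last strand → 5 strands.
Reduced to β = s2^-1 s3 s4 s1 s3 s2^-1 s1 s1 s4 s1 on 5 strands, 10 crossings.
Compute on β:
Braid: s2^-1 s3 s4 s1 s3 s2^-1 s1 s1 s4 s1 on 5 strands, 10 crossings.
Writhe w = (#positive) - (#negative) = 8 - 2 = 6.
Computing the Kauffman bracket via state sum. There are 2^10 = 1024 states.
Each crossing splits two ways (0=vertical, 1=horizontal). The state's weight is A^(#A-smoothings - #B-smoothings) * d^(loops - 1).
Tabulate the states by total A-exponent and number of loops L (A-exp: L × count):
  A^10: L=5 ×1
  A^8: L=4 ×10
  A^6: L=3 ×39, L=5 ×6
  A^4: L=2 ×68, L=4 ×51, L=6 ×1
  A^2: L=1 ×44, L=3 ×139, L=5 ×27
  A^0: L=2 ×126, L=4 ×118, L=6 ×8
  A^-2: L=1 ×11, L=3 ×140, L=5 ×58, L=7 ×1
  A^-4: L=2 ×19, L=4 ×85, L=6 ×16
  A^-6: L=3 ×15, L=5 ×28, L=7 ×2
  A^-8: L=4 ×6, L=6 ×4
  A^-10: L=5 ×1
Each group contributes A^e * Σ count * d^(L-1):
Powers of d = -A^2 - A^-2: d^2 = A^4 + 2 + A^-4; d^3 = -A^6 - 3*A^2 - 3*A^-2 - A^-6; d^4 = A^8 + 4*A^4 + 6 + 4*A^-4 + A^-8; d^5 = -A^10 - 5*A^6 - 10*A^2 - 10*A^-2 - 5*A^-6 - A^-10; d^6 = A^12 + 6*A^8 + 15*A^4 + 20 + 15*A^-4 + 6*A^-8 + A^-12.
  A^10 * (d^4) = A^18 + 4*A^14 + 6*A^10 + 4*A^6 + A^2
  A^8 * (10*d^3) = -10*A^14 - 30*A^10 - 30*A^6 - 10*A^2
  A^6 * (39*d^2 + 6*d^4) = 6*A^14 + 63*A^10 + 114*A^6 + 63*A^2 + 6*A^-2
  A^4 * (68*d + 51*d^3 + d^5) = -A^14 - 56*A^10 - 231*A^6 - 231*A^2 - 56*A^-2 - A^-6
  A^2 * (44 + 139*d^2 + 27*d^4) = 27*A^10 + 247*A^6 + 484*A^2 + 247*A^-2 + 27*A^-6
  A^0 * (126*d + 118*d^3 + 8*d^5) = -8*A^10 - 158*A^6 - 560*A^2 - 560*A^-2 - 158*A^-6 - 8*A^-10
  A^-2 * (11 + 140*d^2 + 58*d^4 + d^6) = A^10 + 64*A^6 + 387*A^2 + 659*A^-2 + 387*A^-6 + 64*A^-10 + A^-14
  A^-4 * (19*d + 85*d^3 + 16*d^5) = -16*A^6 - 165*A^2 - 434*A^-2 - 434*A^-6 - 165*A^-10 - 16*A^-14
  A^-6 * (15*d^2 + 28*d^4 + 2*d^6) = 2*A^6 + 40*A^2 + 157*A^-2 + 238*A^-6 + 157*A^-10 + 40*A^-14 + 2*A^-18
  A^-8 * (6*d^3 + 4*d^5) = -4*A^2 - 26*A^-2 - 58*A^-6 - 58*A^-10 - 26*A^-14 - 4*A^-18
  A^-10 * (d^4) = A^-2 + 4*A^-6 + 6*A^-10 + 4*A^-14 + A^-18
Summing the groups: <K> = A^18 - A^14 + 3*A^10 - 4*A^6 + 5*A^2 - 6*A^-2 + 5*A^-6 - 4*A^-10 + 3*A^-14 - A^-18
Normalise by the writhe: (-A^3)^(-w) = (-A^3)^(-6) = A^-18, so f(A) = A^-18 * <K> = 1 - A^-4 + 3*A^-8 - 4*A^-12 + 5*A^-16 - 6*A^-20 + 5*A^-24 - 4*A^-28 + 3*A^-32 - A^-36.
Substitute A = t^(-1/4), i.e. A^e → t^(-e/4): V(t) = -t^9 + 3*t^8 - 4*t^7 + 5*t^6 - 6*t^5 + 5*t^4 - 4*t^3 + 3*t^2 - t + 1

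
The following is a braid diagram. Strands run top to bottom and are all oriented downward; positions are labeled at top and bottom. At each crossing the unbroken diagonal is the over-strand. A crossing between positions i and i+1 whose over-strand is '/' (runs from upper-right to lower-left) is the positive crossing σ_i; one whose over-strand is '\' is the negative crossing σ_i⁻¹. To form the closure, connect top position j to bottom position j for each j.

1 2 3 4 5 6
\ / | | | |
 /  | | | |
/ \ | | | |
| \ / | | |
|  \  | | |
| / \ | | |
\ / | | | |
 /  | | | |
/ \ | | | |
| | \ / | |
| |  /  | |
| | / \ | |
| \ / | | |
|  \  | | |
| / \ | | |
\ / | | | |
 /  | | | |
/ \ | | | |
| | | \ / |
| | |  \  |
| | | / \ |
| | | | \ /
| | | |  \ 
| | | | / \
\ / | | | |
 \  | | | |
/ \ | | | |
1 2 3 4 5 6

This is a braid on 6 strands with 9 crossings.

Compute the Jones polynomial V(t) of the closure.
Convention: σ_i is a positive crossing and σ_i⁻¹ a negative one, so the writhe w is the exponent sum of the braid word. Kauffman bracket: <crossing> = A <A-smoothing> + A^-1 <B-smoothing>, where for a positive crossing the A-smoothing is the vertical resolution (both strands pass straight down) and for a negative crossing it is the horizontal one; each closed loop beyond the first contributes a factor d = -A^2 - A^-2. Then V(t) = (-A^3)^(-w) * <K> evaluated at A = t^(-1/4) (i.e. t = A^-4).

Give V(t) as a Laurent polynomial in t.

t^2 - t + 1 - t^-1 + t^-2

Derivation:
Reading the diagram top to bottom ('/'-over between positions i,i+1 = s_i, '\'-over = s_i^-1): braid word = s1 s2^-1 s1 s3 s2^-1 s1 s4^-1 s5^-1 s1^-1.
The presented braid s1 s2^-1 s1 s3 s2^-1 s1 s4^-1 s5^-1 s1^-1 on 6 strands reduces by inverse Markov moves (closure unchanged at each step):
  Deconjugate: the word is γ·β·γ⁻¹ with γ = s1 (prefix) and γ⁻¹ = s1^-1 (suffix); strip both.
  Destabilize: the word has the form β·s5^-1 where s5^-1 occurs only as the final letter (β ∈ B_5); drop it and the last strand → 5 strands.
  Destabilize: the word has the form β·s4^-1 where s4^-1 occurs only as the final letter (β ∈ B_4); drop it and the last strand → 4 strands.
Reduced to β = s2^-1 s1 s3 s2^-1 s1 on 4 strands, 5 crossings.
Compute on β:
Braid: s2^-1 s1 s3 s2^-1 s1 on 4 strands, 5 crossings.
Writhe w = (#positive) - (#negative) = 3 - 2 = 1.
Enumerate smoothing states for the bracket polynomial. There are 2^5 = 32 states.
Each crossing splits two ways (0=vertical, 1=horizontal). The state's weight is A^(#A-smoothings - #B-smoothings) * d^(loops - 1).
  state 00000: A-exp=+1, loops=4, term = A^1 * d^3
  state 00001: A-exp=-1, loops=3, term = A^-1 * d^2
  state 00010: A-exp=+3, loops=3, term = A^3 * d^2
  state 00011: A-exp=+1, loops=2, term = A^1 * d^1
  state 00100: A-exp=-1, loops=3, term = A^-1 * d^2
  state 00101: A-exp=-3, loops=2, term = A^-3 * d^1
  state 00110: A-exp=+1, loops=2, term = A^1 * d^1
  state 00111: A-exp=-1, loops=1, term = A^-1 * d^0
  state 01000: A-exp=-1, loops=3, term = A^-1 * d^2
  state 01001: A-exp=-3, loops=4, term = A^-3 * d^3
  state 01010: A-exp=+1, loops=2, term = A^1 * d^1
  state 01011: A-exp=-1, loops=3, term = A^-1 * d^2
  state 01100: A-exp=-3, loops=2, term = A^-3 * d^1
  state 01101: A-exp=-5, loops=3, term = A^-5 * d^2
  state 01110: A-exp=-1, loops=1, term = A^-1 * d^0
  state 01111: A-exp=-3, loops=2, term = A^-3 * d^1
  state 10000: A-exp=+3, loops=3, term = A^3 * d^2
  state 10001: A-exp=+1, loops=2, term = A^1 * d^1
  state 10010: A-exp=+5, loops=4, term = A^5 * d^3
  state 10011: A-exp=+3, loops=3, term = A^3 * d^2
  state 10100: A-exp=+1, loops=2, term = A^1 * d^1
  state 10101: A-exp=-1, loops=1, term = A^-1 * d^0
  state 10110: A-exp=+3, loops=3, term = A^3 * d^2
  state 10111: A-exp=+1, loops=2, term = A^1 * d^1
  state 11000: A-exp=+1, loops=2, term = A^1 * d^1
  state 11001: A-exp=-1, loops=3, term = A^-1 * d^2
  state 11010: A-exp=+3, loops=3, term = A^3 * d^2
  state 11011: A-exp=+1, loops=2, term = A^1 * d^1
  state 11100: A-exp=-1, loops=1, term = A^-1 * d^0
  state 11101: A-exp=-3, loops=2, term = A^-3 * d^1
  state 11110: A-exp=+1, loops=2, term = A^1 * d^1
  state 11111: A-exp=-1, loops=1, term = A^-1 * d^0
Collect the terms by A-exponent (count of states per loop number):
Powers of d = -A^2 - A^-2: d^2 = A^4 + 2 + A^-4; d^3 = -A^6 - 3*A^2 - 3*A^-2 - A^-6.
  A^5 * (d^3) = -A^11 - 3*A^7 - 3*A^3 - A^-1
  A^3 * (5*d^2) = 5*A^7 + 10*A^3 + 5*A^-1
  A^1 * (9*d + d^3) = -A^7 - 12*A^3 - 12*A^-1 - A^-5
  A^-1 * (5 + 5*d^2) = 5*A^3 + 15*A^-1 + 5*A^-5
  A^-3 * (4*d + d^3) = -A^3 - 7*A^-1 - 7*A^-5 - A^-9
  A^-5 * (d^2) = A^-1 + 2*A^-5 + A^-9
Summing the groups: <K> = -A^11 + A^7 - A^3 + A^-1 - A^-5
Normalise by the writhe: (-A^3)^(-w) = (-A^3)^(-1) = -A^-3, so f(A) = -A^-3 * <K> = A^8 - A^4 + 1 - A^-4 + A^-8.
Substitute A = t^(-1/4), i.e. A^e → t^(-e/4): V(t) = t^2 - t + 1 - t^-1 + t^-2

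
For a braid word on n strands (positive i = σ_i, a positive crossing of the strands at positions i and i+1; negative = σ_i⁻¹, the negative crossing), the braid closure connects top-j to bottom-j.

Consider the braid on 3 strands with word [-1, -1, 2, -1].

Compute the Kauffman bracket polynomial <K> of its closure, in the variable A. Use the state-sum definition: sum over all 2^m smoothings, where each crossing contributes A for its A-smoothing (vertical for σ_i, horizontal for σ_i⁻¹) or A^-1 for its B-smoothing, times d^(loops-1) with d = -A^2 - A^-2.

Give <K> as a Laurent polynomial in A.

Braid: s1^-1 s1^-1 s2 s1^-1 on 3 strands, 4 crossings.
Writhe w = (#positive) - (#negative) = 1 - 3 = -2.
Computing the Kauffman bracket via state sum. There are 2^4 = 16 states.
Each crossing splits two ways (0=vertical, 1=horizontal). The state's weight is A^(#A-smoothings - #B-smoothings) * d^(loops - 1).
  state 0000: A-exp=-2, loops=3, term = A^-2 * d^2
  state 0001: A-exp=+0, loops=2, term = A^0 * d^1
  state 0010: A-exp=-4, loops=2, term = A^-4 * d^1
  state 0011: A-exp=-2, loops=1, term = A^-2 * d^0
  state 0100: A-exp=+0, loops=2, term = A^0 * d^1
  state 0101: A-exp=+2, loops=3, term = A^2 * d^2
  state 0110: A-exp=-2, loops=1, term = A^-2 * d^0
  state 0111: A-exp=+0, loops=2, term = A^0 * d^1
  state 1000: A-exp=+0, loops=2, term = A^0 * d^1
  state 1001: A-exp=+2, loops=3, term = A^2 * d^2
  state 1010: A-exp=-2, loops=1, term = A^-2 * d^0
  state 1011: A-exp=+0, loops=2, term = A^0 * d^1
  state 1100: A-exp=+2, loops=3, term = A^2 * d^2
  state 1101: A-exp=+4, loops=4, term = A^4 * d^3
  state 1110: A-exp=+0, loops=2, term = A^0 * d^1
  state 1111: A-exp=+2, loops=3, term = A^2 * d^2
Collect the terms by A-exponent (count of states per loop number):
Powers of d = -A^2 - A^-2: d^2 = A^4 + 2 + A^-4; d^3 = -A^6 - 3*A^2 - 3*A^-2 - A^-6.
  A^4 * (d^3) = -A^10 - 3*A^6 - 3*A^2 - A^-2
  A^2 * (4*d^2) = 4*A^6 + 8*A^2 + 4*A^-2
  A^0 * (6*d) = -6*A^2 - 6*A^-2
  A^-2 * (3 + d^2) = A^2 + 5*A^-2 + A^-6
  A^-4 * (d) = -A^-2 - A^-6
Summing the groups: <K> = -A^10 + A^6 + A^-2

Answer: -A^10 + A^6 + A^-2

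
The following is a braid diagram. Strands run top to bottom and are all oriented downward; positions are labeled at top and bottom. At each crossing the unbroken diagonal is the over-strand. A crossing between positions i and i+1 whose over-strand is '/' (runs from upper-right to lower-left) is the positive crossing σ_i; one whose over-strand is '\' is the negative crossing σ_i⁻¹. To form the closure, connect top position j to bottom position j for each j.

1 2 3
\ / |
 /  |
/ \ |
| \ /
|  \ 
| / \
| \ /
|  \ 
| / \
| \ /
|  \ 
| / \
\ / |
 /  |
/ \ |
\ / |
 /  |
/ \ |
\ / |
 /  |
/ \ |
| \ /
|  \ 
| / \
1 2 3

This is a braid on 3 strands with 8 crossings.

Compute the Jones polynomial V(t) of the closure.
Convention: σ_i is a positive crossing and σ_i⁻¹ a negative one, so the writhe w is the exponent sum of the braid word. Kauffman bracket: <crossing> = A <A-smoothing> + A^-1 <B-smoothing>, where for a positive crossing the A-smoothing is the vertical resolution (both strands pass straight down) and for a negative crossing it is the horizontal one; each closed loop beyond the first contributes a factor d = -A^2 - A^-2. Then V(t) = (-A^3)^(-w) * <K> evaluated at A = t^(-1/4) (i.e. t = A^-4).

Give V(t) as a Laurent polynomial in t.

t^4 - 2*t^3 + 3*t^2 - 4*t + 5 - 4*t^-1 + 3*t^-2 - 2*t^-3 + t^-4

Derivation:
Reading the diagram top to bottom ('/'-over between positions i,i+1 = s_i, '\'-over = s_i^-1): braid word = s1 s2^-1 s2^-1 s2^-1 s1 s1 s1 s2^-1.
Braid: s1 s2^-1 s2^-1 s2^-1 s1 s1 s1 s2^-1 on 3 strands, 8 crossings.
Writhe w = (#positive) - (#negative) = 4 - 4 = 0.
Computing the Kauffman bracket via state sum. There are 2^8 = 256 states.
For each crossing: s=0 is the vertical smoothing, s=1 horizontal. Crossing k contributes A^(sign_k * (1 - 2*s_k)); loop factor d = -A^2 - A^-2.
Tabulate the states by total A-exponent and number of loops L (A-exp: L × count):
  A^8: L=5 ×1
  A^6: L=4 ×8
  A^4: L=3 ×25, L=5 ×3
  A^2: L=2 ×37, L=4 ×18, L=6 ×1
  A^0: L=1 ×25, L=3 ×37, L=5 ×8
  A^-2: L=2 ×37, L=4 ×18, L=6 ×1
  A^-4: L=3 ×25, L=5 ×3
  A^-6: L=4 ×8
  A^-8: L=5 ×1
Each group contributes A^e * Σ count * d^(L-1):
Powers of d = -A^2 - A^-2: d^2 = A^4 + 2 + A^-4; d^3 = -A^6 - 3*A^2 - 3*A^-2 - A^-6; d^4 = A^8 + 4*A^4 + 6 + 4*A^-4 + A^-8; d^5 = -A^10 - 5*A^6 - 10*A^2 - 10*A^-2 - 5*A^-6 - A^-10.
  A^8 * (d^4) = A^16 + 4*A^12 + 6*A^8 + 4*A^4 + 1
  A^6 * (8*d^3) = -8*A^12 - 24*A^8 - 24*A^4 - 8
  A^4 * (25*d^2 + 3*d^4) = 3*A^12 + 37*A^8 + 68*A^4 + 37 + 3*A^-4
  A^2 * (37*d + 18*d^3 + d^5) = -A^12 - 23*A^8 - 101*A^4 - 101 - 23*A^-4 - A^-8
  A^0 * (25 + 37*d^2 + 8*d^4) = 8*A^8 + 69*A^4 + 147 + 69*A^-4 + 8*A^-8
  A^-2 * (37*d + 18*d^3 + d^5) = -A^8 - 23*A^4 - 101 - 101*A^-4 - 23*A^-8 - A^-12
  A^-4 * (25*d^2 + 3*d^4) = 3*A^4 + 37 + 68*A^-4 + 37*A^-8 + 3*A^-12
  A^-6 * (8*d^3) = -8 - 24*A^-4 - 24*A^-8 - 8*A^-12
  A^-8 * (d^4) = 1 + 4*A^-4 + 6*A^-8 + 4*A^-12 + A^-16
Summing the groups: <K> = A^16 - 2*A^12 + 3*A^8 - 4*A^4 + 5 - 4*A^-4 + 3*A^-8 - 2*A^-12 + A^-16
Normalise by the writhe: (-A^3)^(-w) = (-A^3)^(0) = 1, so f(A) = 1 * <K> = A^16 - 2*A^12 + 3*A^8 - 4*A^4 + 5 - 4*A^-4 + 3*A^-8 - 2*A^-12 + A^-16.
Substitute A = t^(-1/4), i.e. A^e → t^(-e/4): V(t) = t^4 - 2*t^3 + 3*t^2 - 4*t + 5 - 4*t^-1 + 3*t^-2 - 2*t^-3 + t^-4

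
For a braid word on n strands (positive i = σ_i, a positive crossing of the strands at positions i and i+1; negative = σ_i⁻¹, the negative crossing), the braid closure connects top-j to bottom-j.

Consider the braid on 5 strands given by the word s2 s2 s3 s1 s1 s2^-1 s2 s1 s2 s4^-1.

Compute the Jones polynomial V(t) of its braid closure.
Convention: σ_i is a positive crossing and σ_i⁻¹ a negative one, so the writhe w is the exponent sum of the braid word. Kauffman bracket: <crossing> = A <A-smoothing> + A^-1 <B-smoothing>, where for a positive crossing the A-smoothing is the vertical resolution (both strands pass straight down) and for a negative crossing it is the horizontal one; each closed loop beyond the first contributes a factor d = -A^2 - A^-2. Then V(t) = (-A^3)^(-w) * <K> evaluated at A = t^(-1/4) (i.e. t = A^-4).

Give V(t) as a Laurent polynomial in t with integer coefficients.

The presented braid s2 s2 s3 s1 s1 s2^-1 s2 s1 s2 s4^-1 on 5 strands reduces by inverse Markov moves (closure unchanged at each step):
  Destabilize: the word has the form β·s4^-1 where s4^-1 occurs only as the final letter (β ∈ B_4); drop it and the last strand → 4 strands.
Reduced to β = s2 s2 s3 s1 s1 s2^-1 s2 s1 s2 on 4 strands, 9 crossings.
Compute on β:
First cancel adjacent σ_i σ_i⁻¹ pairs (Reidemeister II — same braid, same closure): s2 s2 s3 s1 s1 s2^-1 s2 s1 s2 → s2 s2 s3 s1 s1 s1 s2.
Braid: s2 s2 s3 s1 s1 s1 s2 on 4 strands, 7 crossings.
Writhe w = (#positive) - (#negative) = 7 - 0 = 7.
Enumerate smoothing states for the bracket polynomial. There are 2^7 = 128 states.
Each crossing splits two ways (0=vertical, 1=horizontal). The state's weight is A^(#A-smoothings - #B-smoothings) * d^(loops - 1).
Tabulate the states by total A-exponent and number of loops L (A-exp: L × count):
  A^7: L=4 ×1
  A^5: L=3 ×7
  A^3: L=2 ×15, L=4 ×6
  A^1: L=1 ×9, L=3 ×24, L=5 ×2
  A^-1: L=2 ×18, L=4 ×17
  A^-3: L=3 ×15, L=5 ×6
  A^-5: L=4 ×6, L=6 ×1
  A^-7: L=5 ×1
Each group contributes A^e * Σ count * d^(L-1):
Powers of d = -A^2 - A^-2: d^2 = A^4 + 2 + A^-4; d^3 = -A^6 - 3*A^2 - 3*A^-2 - A^-6; d^4 = A^8 + 4*A^4 + 6 + 4*A^-4 + A^-8; d^5 = -A^10 - 5*A^6 - 10*A^2 - 10*A^-2 - 5*A^-6 - A^-10.
  A^7 * (d^3) = -A^13 - 3*A^9 - 3*A^5 - A
  A^5 * (7*d^2) = 7*A^9 + 14*A^5 + 7*A
  A^3 * (15*d + 6*d^3) = -6*A^9 - 33*A^5 - 33*A - 6*A^-3
  A^1 * (9 + 24*d^2 + 2*d^4) = 2*A^9 + 32*A^5 + 69*A + 32*A^-3 + 2*A^-7
  A^-1 * (18*d + 17*d^3) = -17*A^5 - 69*A - 69*A^-3 - 17*A^-7
  A^-3 * (15*d^2 + 6*d^4) = 6*A^5 + 39*A + 66*A^-3 + 39*A^-7 + 6*A^-11
  A^-5 * (6*d^3 + d^5) = -A^5 - 11*A - 28*A^-3 - 28*A^-7 - 11*A^-11 - A^-15
  A^-7 * (d^4) = A + 4*A^-3 + 6*A^-7 + 4*A^-11 + A^-15
Summing the groups: <K> = -A^13 - 2*A^5 + 2*A - A^-3 + 2*A^-7 - A^-11
Normalise by the writhe: (-A^3)^(-w) = (-A^3)^(-7) = -A^-21, so f(A) = -A^-21 * <K> = A^-8 + 2*A^-16 - 2*A^-20 + A^-24 - 2*A^-28 + A^-32.
Substitute A = t^(-1/4), i.e. A^e → t^(-e/4): V(t) = t^8 - 2*t^7 + t^6 - 2*t^5 + 2*t^4 + t^2

Answer: t^8 - 2*t^7 + t^6 - 2*t^5 + 2*t^4 + t^2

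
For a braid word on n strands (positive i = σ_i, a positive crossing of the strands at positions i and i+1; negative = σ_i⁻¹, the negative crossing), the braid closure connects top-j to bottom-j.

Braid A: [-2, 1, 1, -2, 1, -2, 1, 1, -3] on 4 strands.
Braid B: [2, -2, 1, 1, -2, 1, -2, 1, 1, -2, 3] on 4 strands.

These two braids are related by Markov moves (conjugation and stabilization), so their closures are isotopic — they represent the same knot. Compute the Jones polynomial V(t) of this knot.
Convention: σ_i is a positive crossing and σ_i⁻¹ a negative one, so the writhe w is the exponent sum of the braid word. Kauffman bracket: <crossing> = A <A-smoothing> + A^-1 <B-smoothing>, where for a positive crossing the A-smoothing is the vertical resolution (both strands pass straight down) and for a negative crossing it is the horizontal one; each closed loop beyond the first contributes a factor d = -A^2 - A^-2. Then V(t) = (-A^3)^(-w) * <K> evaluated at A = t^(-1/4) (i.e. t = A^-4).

Markov-equivalent braids have isotopic closures, hence identical knot invariants. Strip the Markov moves from each word to reach a common short braid β, then compute V(t) once on β.
Braid A: s2^-1 s1 s1 s2^-1 s1 s2^-1 s1 s1 s3^-1 on 4 strands reduces by inverse Markov moves (closure unchanged at each step):
  Destabilize: the word has the form β·s3^-1 where s3^-1 occurs only as the final letter (β ∈ B_3); drop it and the last strand → 3 strands.
Reduced to β = s2^-1 s1 s1 s2^-1 s1 s2^-1 s1 s1 on 3 strands, 8 crossings.
Braid B: s2 s2^-1 s1 s1 s2^-1 s1 s2^-1 s1 s1 s2^-1 s3 on 4 strands reduces by inverse Markov moves (closure unchanged at each step):
  Destabilize: the word has the form β·s3 where s3 occurs only as the final letter (β ∈ B_3); drop it and the last strand → 3 strands.
  Deconjugate: the word is γ·β·γ⁻¹ with γ = s2 (prefix) and γ⁻¹ = s2^-1 (suffix); strip both.
Reduced to β = s2^-1 s1 s1 s2^-1 s1 s2^-1 s1 s1 on 3 strands, 8 crossings.
Both give the same β = s2^-1 s1 s1 s2^-1 s1 s2^-1 s1 s1 on 3 strands, so one state sum suffices:
Braid: s2^-1 s1 s1 s2^-1 s1 s2^-1 s1 s1 on 3 strands, 8 crossings.
Writhe w = (#positive) - (#negative) = 5 - 3 = 2.
State-sum expansion of <K>. There are 2^8 = 256 states.
Smooth each crossing (0=||, 1=⌣⌢); contribution A^(Σ sign_k(1-2s_k)) * d^(L-1).
Tabulate the states by total A-exponent and number of loops L (A-exp: L × count):
  A^8: L=4 ×1
  A^6: L=3 ×8
  A^4: L=2 ×26, L=4 ×2
  A^2: L=1 ×35, L=3 ×21
  A^0: L=2 ×63, L=4 ×7
  A^-2: L=3 ×55, L=5 ×1
  A^-4: L=4 ×28
  A^-6: L=5 ×8
  A^-8: L=6 ×1
Each group contributes A^e * Σ count * d^(L-1):
Powers of d = -A^2 - A^-2: d^2 = A^4 + 2 + A^-4; d^3 = -A^6 - 3*A^2 - 3*A^-2 - A^-6; d^4 = A^8 + 4*A^4 + 6 + 4*A^-4 + A^-8; d^5 = -A^10 - 5*A^6 - 10*A^2 - 10*A^-2 - 5*A^-6 - A^-10.
  A^8 * (d^3) = -A^14 - 3*A^10 - 3*A^6 - A^2
  A^6 * (8*d^2) = 8*A^10 + 16*A^6 + 8*A^2
  A^4 * (26*d + 2*d^3) = -2*A^10 - 32*A^6 - 32*A^2 - 2*A^-2
  A^2 * (35 + 21*d^2) = 21*A^6 + 77*A^2 + 21*A^-2
  A^0 * (63*d + 7*d^3) = -7*A^6 - 84*A^2 - 84*A^-2 - 7*A^-6
  A^-2 * (55*d^2 + d^4) = A^6 + 59*A^2 + 116*A^-2 + 59*A^-6 + A^-10
  A^-4 * (28*d^3) = -28*A^2 - 84*A^-2 - 84*A^-6 - 28*A^-10
  A^-6 * (8*d^4) = 8*A^2 + 32*A^-2 + 48*A^-6 + 32*A^-10 + 8*A^-14
  A^-8 * (d^5) = -A^2 - 5*A^-2 - 10*A^-6 - 10*A^-10 - 5*A^-14 - A^-18
Summing the groups: <K> = -A^14 + 3*A^10 - 4*A^6 + 6*A^2 - 6*A^-2 + 6*A^-6 - 5*A^-10 + 3*A^-14 - A^-18
Normalise by the writhe: (-A^3)^(-w) = (-A^3)^(-2) = A^-6, so f(A) = A^-6 * <K> = -A^8 + 3*A^4 - 4 + 6*A^-4 - 6*A^-8 + 6*A^-12 - 5*A^-16 + 3*A^-20 - A^-24.
Substitute A = t^(-1/4), i.e. A^e → t^(-e/4): V(t) = -t^6 + 3*t^5 - 5*t^4 + 6*t^3 - 6*t^2 + 6*t - 4 + 3*t^-1 - t^-2

Answer: -t^6 + 3*t^5 - 5*t^4 + 6*t^3 - 6*t^2 + 6*t - 4 + 3*t^-1 - t^-2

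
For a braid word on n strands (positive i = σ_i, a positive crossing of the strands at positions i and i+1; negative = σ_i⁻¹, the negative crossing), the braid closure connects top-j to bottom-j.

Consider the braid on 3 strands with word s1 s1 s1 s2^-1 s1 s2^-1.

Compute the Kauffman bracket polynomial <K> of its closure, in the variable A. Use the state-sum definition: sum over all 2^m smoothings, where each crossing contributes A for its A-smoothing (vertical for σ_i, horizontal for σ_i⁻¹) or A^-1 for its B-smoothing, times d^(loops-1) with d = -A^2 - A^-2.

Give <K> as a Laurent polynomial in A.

Braid: s1 s1 s1 s2^-1 s1 s2^-1 on 3 strands, 6 crossings.
Writhe w = (#positive) - (#negative) = 4 - 2 = 2.
State-sum expansion of <K>. There are 2^6 = 64 states.
For each crossing: s=0 is the vertical smoothing, s=1 horizontal. Crossing k contributes A^(sign_k * (1 - 2*s_k)); loop factor d = -A^2 - A^-2.
Tabulate the states by total A-exponent and number of loops L (A-exp: L × count):
  A^6: L=3 ×1
  A^4: L=2 ×6
  A^2: L=1 ×11, L=3 ×4
  A^0: L=2 ×19, L=4 ×1
  A^-2: L=3 ×15
  A^-4: L=4 ×6
  A^-6: L=5 ×1
Each group contributes A^e * Σ count * d^(L-1):
Powers of d = -A^2 - A^-2: d^2 = A^4 + 2 + A^-4; d^3 = -A^6 - 3*A^2 - 3*A^-2 - A^-6; d^4 = A^8 + 4*A^4 + 6 + 4*A^-4 + A^-8.
  A^6 * (d^2) = A^10 + 2*A^6 + A^2
  A^4 * (6*d) = -6*A^6 - 6*A^2
  A^2 * (11 + 4*d^2) = 4*A^6 + 19*A^2 + 4*A^-2
  A^0 * (19*d + d^3) = -A^6 - 22*A^2 - 22*A^-2 - A^-6
  A^-2 * (15*d^2) = 15*A^2 + 30*A^-2 + 15*A^-6
  A^-4 * (6*d^3) = -6*A^2 - 18*A^-2 - 18*A^-6 - 6*A^-10
  A^-6 * (d^4) = A^2 + 4*A^-2 + 6*A^-6 + 4*A^-10 + A^-14
Summing the groups: <K> = A^10 - A^6 + 2*A^2 - 2*A^-2 + 2*A^-6 - 2*A^-10 + A^-14

Answer: A^10 - A^6 + 2*A^2 - 2*A^-2 + 2*A^-6 - 2*A^-10 + A^-14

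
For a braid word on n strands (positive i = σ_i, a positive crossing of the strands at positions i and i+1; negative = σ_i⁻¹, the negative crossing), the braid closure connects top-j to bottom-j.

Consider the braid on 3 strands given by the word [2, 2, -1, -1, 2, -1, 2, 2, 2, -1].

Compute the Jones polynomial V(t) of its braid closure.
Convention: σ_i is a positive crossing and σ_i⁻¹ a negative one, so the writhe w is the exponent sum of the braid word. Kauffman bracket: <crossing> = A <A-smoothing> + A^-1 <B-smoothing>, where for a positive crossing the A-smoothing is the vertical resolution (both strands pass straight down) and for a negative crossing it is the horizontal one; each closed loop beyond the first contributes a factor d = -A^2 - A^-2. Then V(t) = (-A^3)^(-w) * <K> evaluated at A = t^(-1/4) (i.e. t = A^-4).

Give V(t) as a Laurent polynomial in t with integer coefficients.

Braid: s2 s2 s1^-1 s1^-1 s2 s1^-1 s2 s2 s2 s1^-1 on 3 strands, 10 crossings.
Writhe w = (#positive) - (#negative) = 6 - 4 = 2.
State-sum expansion of <K>. There are 2^10 = 1024 states.
Smooth each crossing (0=||, 1=⌣⌢); contribution A^(Σ sign_k(1-2s_k)) * d^(L-1).
Tabulate the states by total A-exponent and number of loops L (A-exp: L × count):
  A^10: L=5 ×1
  A^8: L=4 ×10
  A^6: L=3 ×41, L=5 ×4
  A^4: L=2 ×81, L=4 ×38, L=6 ×1
  A^2: L=1 ×71, L=3 ×117, L=5 ×22
  A^0: L=2 ×154, L=4 ×91, L=6 ×7
  A^-2: L=3 ×168, L=5 ×41, L=7 ×1
  A^-4: L=4 ×110, L=6 ×10
  A^-6: L=5 ×44, L=7 ×1
  A^-8: L=6 ×10
  A^-10: L=7 ×1
Each group contributes A^e * Σ count * d^(L-1):
Powers of d = -A^2 - A^-2: d^2 = A^4 + 2 + A^-4; d^3 = -A^6 - 3*A^2 - 3*A^-2 - A^-6; d^4 = A^8 + 4*A^4 + 6 + 4*A^-4 + A^-8; d^5 = -A^10 - 5*A^6 - 10*A^2 - 10*A^-2 - 5*A^-6 - A^-10; d^6 = A^12 + 6*A^8 + 15*A^4 + 20 + 15*A^-4 + 6*A^-8 + A^-12.
  A^10 * (d^4) = A^18 + 4*A^14 + 6*A^10 + 4*A^6 + A^2
  A^8 * (10*d^3) = -10*A^14 - 30*A^10 - 30*A^6 - 10*A^2
  A^6 * (41*d^2 + 4*d^4) = 4*A^14 + 57*A^10 + 106*A^6 + 57*A^2 + 4*A^-2
  A^4 * (81*d + 38*d^3 + d^5) = -A^14 - 43*A^10 - 205*A^6 - 205*A^2 - 43*A^-2 - A^-6
  A^2 * (71 + 117*d^2 + 22*d^4) = 22*A^10 + 205*A^6 + 437*A^2 + 205*A^-2 + 22*A^-6
  A^0 * (154*d + 91*d^3 + 7*d^5) = -7*A^10 - 126*A^6 - 497*A^2 - 497*A^-2 - 126*A^-6 - 7*A^-10
  A^-2 * (168*d^2 + 41*d^4 + d^6) = A^10 + 47*A^6 + 347*A^2 + 602*A^-2 + 347*A^-6 + 47*A^-10 + A^-14
  A^-4 * (110*d^3 + 10*d^5) = -10*A^6 - 160*A^2 - 430*A^-2 - 430*A^-6 - 160*A^-10 - 10*A^-14
  A^-6 * (44*d^4 + d^6) = A^6 + 50*A^2 + 191*A^-2 + 284*A^-6 + 191*A^-10 + 50*A^-14 + A^-18
  A^-8 * (10*d^5) = -10*A^2 - 50*A^-2 - 100*A^-6 - 100*A^-10 - 50*A^-14 - 10*A^-18
  A^-10 * (d^6) = A^2 + 6*A^-2 + 15*A^-6 + 20*A^-10 + 15*A^-14 + 6*A^-18 + A^-22
Summing the groups: <K> = A^18 - 3*A^14 + 6*A^10 - 8*A^6 + 11*A^2 - 12*A^-2 + 11*A^-6 - 9*A^-10 + 6*A^-14 - 3*A^-18 + A^-22
Normalise by the writhe: (-A^3)^(-w) = (-A^3)^(-2) = A^-6, so f(A) = A^-6 * <K> = A^12 - 3*A^8 + 6*A^4 - 8 + 11*A^-4 - 12*A^-8 + 11*A^-12 - 9*A^-16 + 6*A^-20 - 3*A^-24 + A^-28.
Substitute A = t^(-1/4), i.e. A^e → t^(-e/4): V(t) = t^7 - 3*t^6 + 6*t^5 - 9*t^4 + 11*t^3 - 12*t^2 + 11*t - 8 + 6*t^-1 - 3*t^-2 + t^-3

Answer: t^7 - 3*t^6 + 6*t^5 - 9*t^4 + 11*t^3 - 12*t^2 + 11*t - 8 + 6*t^-1 - 3*t^-2 + t^-3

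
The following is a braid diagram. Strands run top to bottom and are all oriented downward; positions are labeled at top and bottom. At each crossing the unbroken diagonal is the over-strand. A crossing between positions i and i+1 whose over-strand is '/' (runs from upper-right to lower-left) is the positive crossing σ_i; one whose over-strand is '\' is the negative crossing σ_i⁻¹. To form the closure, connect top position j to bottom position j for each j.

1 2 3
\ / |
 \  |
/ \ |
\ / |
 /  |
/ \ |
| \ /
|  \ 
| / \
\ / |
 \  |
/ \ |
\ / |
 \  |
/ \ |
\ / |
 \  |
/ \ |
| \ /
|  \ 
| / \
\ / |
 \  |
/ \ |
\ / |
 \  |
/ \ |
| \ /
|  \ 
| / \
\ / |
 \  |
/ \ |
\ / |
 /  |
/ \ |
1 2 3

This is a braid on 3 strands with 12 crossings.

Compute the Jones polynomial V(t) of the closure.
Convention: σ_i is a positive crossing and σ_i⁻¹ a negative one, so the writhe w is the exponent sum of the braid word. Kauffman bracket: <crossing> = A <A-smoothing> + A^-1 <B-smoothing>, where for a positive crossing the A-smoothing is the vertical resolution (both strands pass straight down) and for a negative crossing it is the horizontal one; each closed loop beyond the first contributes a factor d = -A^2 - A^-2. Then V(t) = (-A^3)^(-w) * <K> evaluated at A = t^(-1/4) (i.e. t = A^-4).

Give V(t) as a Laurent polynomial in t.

t^-3 + t^-5 - t^-8

Derivation:
Reading the diagram top to bottom ('/'-over between positions i,i+1 = s_i, '\'-over = s_i^-1): braid word = s1^-1 s1 s2^-1 s1^-1 s1^-1 s1^-1 s2^-1 s1^-1 s1^-1 s2^-1 s1^-1 s1.
The presented braid s1^-1 s1 s2^-1 s1^-1 s1^-1 s1^-1 s2^-1 s1^-1 s1^-1 s2^-1 s1^-1 s1 on 3 strands reduces by inverse Markov moves (closure unchanged at each step):
  Deconjugate: the word is γ·β·γ⁻¹ with γ = s1^-1 s1 (prefix) and γ⁻¹ = s1^-1 s1 (suffix); strip both.
Reduced to β = s2^-1 s1^-1 s1^-1 s1^-1 s2^-1 s1^-1 s1^-1 s2^-1 on 3 strands, 8 crossings.
Compute on β:
Braid: s2^-1 s1^-1 s1^-1 s1^-1 s2^-1 s1^-1 s1^-1 s2^-1 on 3 strands, 8 crossings.
Writhe w = (#positive) - (#negative) = 0 - 8 = -8.
Computing the Kauffman bracket via state sum. There are 2^8 = 256 states.
Each crossing splits two ways (0=vertical, 1=horizontal). The state's weight is A^(#A-smoothings - #B-smoothings) * d^(loops - 1).
Tabulate the states by total A-exponent and number of loops L (A-exp: L × count):
  A^8: L=5 ×1
  A^6: L=4 ×7, L=6 ×1
  A^4: L=3 ×19, L=5 ×9
  A^2: L=2 ×24, L=4 ×31, L=6 ×1
  A^0: L=1 ×12, L=3 ×53, L=5 ×5
  A^-2: L=2 ×45, L=4 ×11
  A^-4: L=1 ×15, L=3 ×13
  A^-6: L=2 ×8
  A^-8: L=3 ×1
Each group contributes A^e * Σ count * d^(L-1):
Powers of d = -A^2 - A^-2: d^2 = A^4 + 2 + A^-4; d^3 = -A^6 - 3*A^2 - 3*A^-2 - A^-6; d^4 = A^8 + 4*A^4 + 6 + 4*A^-4 + A^-8; d^5 = -A^10 - 5*A^6 - 10*A^2 - 10*A^-2 - 5*A^-6 - A^-10.
  A^8 * (d^4) = A^16 + 4*A^12 + 6*A^8 + 4*A^4 + 1
  A^6 * (7*d^3 + d^5) = -A^16 - 12*A^12 - 31*A^8 - 31*A^4 - 12 - A^-4
  A^4 * (19*d^2 + 9*d^4) = 9*A^12 + 55*A^8 + 92*A^4 + 55 + 9*A^-4
  A^2 * (24*d + 31*d^3 + d^5) = -A^12 - 36*A^8 - 127*A^4 - 127 - 36*A^-4 - A^-8
  A^0 * (12 + 53*d^2 + 5*d^4) = 5*A^8 + 73*A^4 + 148 + 73*A^-4 + 5*A^-8
  A^-2 * (45*d + 11*d^3) = -11*A^4 - 78 - 78*A^-4 - 11*A^-8
  A^-4 * (15 + 13*d^2) = 13 + 41*A^-4 + 13*A^-8
  A^-6 * (8*d) = -8*A^-4 - 8*A^-8
  A^-8 * (d^2) = A^-4 + 2*A^-8 + A^-12
Summing the groups: <K> = -A^8 + A^-4 + A^-12
Normalise by the writhe: (-A^3)^(-w) = (-A^3)^(8) = A^24, so f(A) = A^24 * <K> = -A^32 + A^20 + A^12.
Substitute A = t^(-1/4), i.e. A^e → t^(-e/4): V(t) = t^-3 + t^-5 - t^-8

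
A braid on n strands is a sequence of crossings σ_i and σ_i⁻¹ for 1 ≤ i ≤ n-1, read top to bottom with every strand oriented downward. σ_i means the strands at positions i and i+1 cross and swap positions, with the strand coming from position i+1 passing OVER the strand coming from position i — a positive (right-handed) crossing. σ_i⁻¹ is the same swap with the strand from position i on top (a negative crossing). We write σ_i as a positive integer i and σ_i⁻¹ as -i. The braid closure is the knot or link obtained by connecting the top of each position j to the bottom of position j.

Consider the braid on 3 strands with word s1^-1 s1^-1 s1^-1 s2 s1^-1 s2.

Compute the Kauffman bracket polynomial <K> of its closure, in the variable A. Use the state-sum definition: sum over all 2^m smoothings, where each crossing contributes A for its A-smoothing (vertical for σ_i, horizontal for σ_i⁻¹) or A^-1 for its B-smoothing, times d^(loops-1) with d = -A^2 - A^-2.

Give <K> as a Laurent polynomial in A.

Braid: s1^-1 s1^-1 s1^-1 s2 s1^-1 s2 on 3 strands, 6 crossings.
Writhe w = (#positive) - (#negative) = 2 - 4 = -2.
Enumerate smoothing states for the bracket polynomial. There are 2^6 = 64 states.
Each crossing splits two ways (0=vertical, 1=horizontal). The state's weight is A^(#A-smoothings - #B-smoothings) * d^(loops - 1).
Tabulate the states by total A-exponent and number of loops L (A-exp: L × count):
  A^6: L=5 ×1
  A^4: L=4 ×6
  A^2: L=3 ×15
  A^0: L=2 ×19, L=4 ×1
  A^-2: L=1 ×11, L=3 ×4
  A^-4: L=2 ×6
  A^-6: L=3 ×1
Each group contributes A^e * Σ count * d^(L-1):
Powers of d = -A^2 - A^-2: d^2 = A^4 + 2 + A^-4; d^3 = -A^6 - 3*A^2 - 3*A^-2 - A^-6; d^4 = A^8 + 4*A^4 + 6 + 4*A^-4 + A^-8.
  A^6 * (d^4) = A^14 + 4*A^10 + 6*A^6 + 4*A^2 + A^-2
  A^4 * (6*d^3) = -6*A^10 - 18*A^6 - 18*A^2 - 6*A^-2
  A^2 * (15*d^2) = 15*A^6 + 30*A^2 + 15*A^-2
  A^0 * (19*d + d^3) = -A^6 - 22*A^2 - 22*A^-2 - A^-6
  A^-2 * (11 + 4*d^2) = 4*A^2 + 19*A^-2 + 4*A^-6
  A^-4 * (6*d) = -6*A^-2 - 6*A^-6
  A^-6 * (d^2) = A^-2 + 2*A^-6 + A^-10
Summing the groups: <K> = A^14 - 2*A^10 + 2*A^6 - 2*A^2 + 2*A^-2 - A^-6 + A^-10

Answer: A^14 - 2*A^10 + 2*A^6 - 2*A^2 + 2*A^-2 - A^-6 + A^-10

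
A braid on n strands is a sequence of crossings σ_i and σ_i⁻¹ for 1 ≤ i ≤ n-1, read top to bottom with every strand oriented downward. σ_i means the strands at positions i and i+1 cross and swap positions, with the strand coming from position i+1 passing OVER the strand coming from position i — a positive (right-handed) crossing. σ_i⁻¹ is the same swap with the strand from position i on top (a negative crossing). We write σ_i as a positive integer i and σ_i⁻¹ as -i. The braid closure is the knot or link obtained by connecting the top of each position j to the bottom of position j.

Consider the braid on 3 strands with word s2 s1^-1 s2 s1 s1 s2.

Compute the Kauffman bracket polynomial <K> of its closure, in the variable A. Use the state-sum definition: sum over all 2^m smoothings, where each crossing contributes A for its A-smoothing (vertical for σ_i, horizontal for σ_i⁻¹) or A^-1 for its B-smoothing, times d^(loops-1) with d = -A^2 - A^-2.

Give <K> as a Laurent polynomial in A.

Braid: s2 s1^-1 s2 s1 s1 s2 on 3 strands, 6 crossings.
Writhe w = (#positive) - (#negative) = 5 - 1 = 4.
State-sum expansion of <K>. There are 2^6 = 64 states.
Smooth each crossing (0=||, 1=⌣⌢); contribution A^(Σ sign_k(1-2s_k)) * d^(L-1).
Tabulate the states by total A-exponent and number of loops L (A-exp: L × count):
  A^6: L=2 ×1
  A^4: L=1 ×3, L=3 ×3
  A^2: L=2 ×14, L=4 ×1
  A^0: L=1 ×10, L=3 ×10
  A^-2: L=2 ×13, L=4 ×2
  A^-4: L=3 ×6
  A^-6: L=4 ×1
Each group contributes A^e * Σ count * d^(L-1):
Powers of d = -A^2 - A^-2: d^2 = A^4 + 2 + A^-4; d^3 = -A^6 - 3*A^2 - 3*A^-2 - A^-6.
  A^6 * (d) = -A^8 - A^4
  A^4 * (3 + 3*d^2) = 3*A^8 + 9*A^4 + 3
  A^2 * (14*d + d^3) = -A^8 - 17*A^4 - 17 - A^-4
  A^0 * (10 + 10*d^2) = 10*A^4 + 30 + 10*A^-4
  A^-2 * (13*d + 2*d^3) = -2*A^4 - 19 - 19*A^-4 - 2*A^-8
  A^-4 * (6*d^2) = 6 + 12*A^-4 + 6*A^-8
  A^-6 * (d^3) = -1 - 3*A^-4 - 3*A^-8 - A^-12
Summing the groups: <K> = A^8 - A^4 + 2 - A^-4 + A^-8 - A^-12

Answer: A^8 - A^4 + 2 - A^-4 + A^-8 - A^-12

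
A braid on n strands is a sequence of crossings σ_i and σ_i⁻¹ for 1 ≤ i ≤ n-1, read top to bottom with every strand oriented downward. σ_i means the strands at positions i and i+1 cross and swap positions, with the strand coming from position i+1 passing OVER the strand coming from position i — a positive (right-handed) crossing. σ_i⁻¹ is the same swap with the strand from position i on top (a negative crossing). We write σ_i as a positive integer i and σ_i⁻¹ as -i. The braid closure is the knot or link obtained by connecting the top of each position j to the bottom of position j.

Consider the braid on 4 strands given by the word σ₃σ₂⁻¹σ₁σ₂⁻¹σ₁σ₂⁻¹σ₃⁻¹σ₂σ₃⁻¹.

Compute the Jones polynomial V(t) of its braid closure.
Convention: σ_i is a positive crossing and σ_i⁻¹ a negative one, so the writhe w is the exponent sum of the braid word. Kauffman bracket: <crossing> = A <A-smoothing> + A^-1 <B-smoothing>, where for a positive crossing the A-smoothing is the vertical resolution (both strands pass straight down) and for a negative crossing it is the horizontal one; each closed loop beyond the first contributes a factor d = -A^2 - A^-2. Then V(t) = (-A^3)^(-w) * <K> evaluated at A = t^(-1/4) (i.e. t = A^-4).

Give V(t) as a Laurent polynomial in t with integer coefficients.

The presented braid s3 s2^-1 s1 s2^-1 s1 s2^-1 s3^-1 s2 s3^-1 on 4 strands reduces by inverse Markov moves (closure unchanged at each step):
  Deconjugate: the word is γ·β·γ⁻¹ with γ = s3 s2^-1 (prefix) and γ⁻¹ = s2 s3^-1 (suffix); strip both.
  Destabilize: the word has the form β·s3^-1 where s3^-1 occurs only as the final letter (β ∈ B_3); drop it and the last strand → 3 strands.
Reduced to β = s1 s2^-1 s1 s2^-1 on 3 strands, 4 crossings.
Compute on β:
Braid: s1 s2^-1 s1 s2^-1 on 3 strands, 4 crossings.
Writhe w = (#positive) - (#negative) = 2 - 2 = 0.
Enumerate smoothing states for the bracket polynomial. There are 2^4 = 16 states.
For each crossing: s=0 is the vertical smoothing, s=1 horizontal. Crossing k contributes A^(sign_k * (1 - 2*s_k)); loop factor d = -A^2 - A^-2.
  state 0000: A-exp=+0, loops=3, term = A^0 * d^2
  state 0001: A-exp=+2, loops=2, term = A^2 * d^1
  state 0010: A-exp=-2, loops=2, term = A^-2 * d^1
  state 0011: A-exp=+0, loops=1, term = A^0 * d^0
  state 0100: A-exp=+2, loops=2, term = A^2 * d^1
  state 0101: A-exp=+4, loops=3, term = A^4 * d^2
  state 0110: A-exp=+0, loops=1, term = A^0 * d^0
  state 0111: A-exp=+2, loops=2, term = A^2 * d^1
  state 1000: A-exp=-2, loops=2, term = A^-2 * d^1
  state 1001: A-exp=+0, loops=1, term = A^0 * d^0
  state 1010: A-exp=-4, loops=3, term = A^-4 * d^2
  state 1011: A-exp=-2, loops=2, term = A^-2 * d^1
  state 1100: A-exp=+0, loops=1, term = A^0 * d^0
  state 1101: A-exp=+2, loops=2, term = A^2 * d^1
  state 1110: A-exp=-2, loops=2, term = A^-2 * d^1
  state 1111: A-exp=+0, loops=1, term = A^0 * d^0
Collect the terms by A-exponent (count of states per loop number):
Powers of d = -A^2 - A^-2: d^2 = A^4 + 2 + A^-4.
  A^4 * (d^2) = A^8 + 2*A^4 + 1
  A^2 * (4*d) = -4*A^4 - 4
  A^0 * (5 + d^2) = A^4 + 7 + A^-4
  A^-2 * (4*d) = -4 - 4*A^-4
  A^-4 * (d^2) = 1 + 2*A^-4 + A^-8
Summing the groups: <K> = A^8 - A^4 + 1 - A^-4 + A^-8
Normalise by the writhe: (-A^3)^(-w) = (-A^3)^(0) = 1, so f(A) = 1 * <K> = A^8 - A^4 + 1 - A^-4 + A^-8.
Substitute A = t^(-1/4), i.e. A^e → t^(-e/4): V(t) = t^2 - t + 1 - t^-1 + t^-2

Answer: t^2 - t + 1 - t^-1 + t^-2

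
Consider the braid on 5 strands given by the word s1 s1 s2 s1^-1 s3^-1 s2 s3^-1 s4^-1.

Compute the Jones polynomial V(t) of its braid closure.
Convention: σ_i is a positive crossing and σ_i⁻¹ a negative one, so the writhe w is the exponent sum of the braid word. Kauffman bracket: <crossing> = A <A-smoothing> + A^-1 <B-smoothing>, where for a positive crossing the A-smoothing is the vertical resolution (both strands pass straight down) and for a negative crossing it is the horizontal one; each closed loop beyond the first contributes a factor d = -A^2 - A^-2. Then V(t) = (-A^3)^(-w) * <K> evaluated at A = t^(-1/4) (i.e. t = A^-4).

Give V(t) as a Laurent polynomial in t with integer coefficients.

The presented braid s1 s1 s2 s1^-1 s3^-1 s2 s3^-1 s4^-1 on 5 strands reduces by inverse Markov moves (closure unchanged at each step):
  Destabilize: the word has the form β·s4^-1 where s4^-1 occurs only as the final letter (β ∈ B_4); drop it and the last strand → 4 strands.
Reduced to β = s1 s1 s2 s1^-1 s3^-1 s2 s3^-1 on 4 strands, 7 crossings.
Compute on β:
Braid: s1 s1 s2 s1^-1 s3^-1 s2 s3^-1 on 4 strands, 7 crossings.
Writhe w = (#positive) - (#negative) = 4 - 3 = 1.
Computing the Kauffman bracket via state sum. There are 2^7 = 128 states.
For each crossing: s=0 is the vertical smoothing, s=1 horizontal. Crossing k contributes A^(sign_k * (1 - 2*s_k)); loop factor d = -A^2 - A^-2.
Tabulate the states by total A-exponent and number of loops L (A-exp: L × count):
  A^7: L=3 ×1
  A^5: L=2 ×4, L=4 ×3
  A^3: L=1 ×5, L=3 ×15, L=5 ×1
  A^1: L=2 ×27, L=4 ×8
  A^-1: L=1 ×14, L=3 ×20, L=5 ×1
  A^-3: L=2 ×17, L=4 ×4
  A^-5: L=3 ×7
  A^-7: L=4 ×1
Each group contributes A^e * Σ count * d^(L-1):
Powers of d = -A^2 - A^-2: d^2 = A^4 + 2 + A^-4; d^3 = -A^6 - 3*A^2 - 3*A^-2 - A^-6; d^4 = A^8 + 4*A^4 + 6 + 4*A^-4 + A^-8.
  A^7 * (d^2) = A^11 + 2*A^7 + A^3
  A^5 * (4*d + 3*d^3) = -3*A^11 - 13*A^7 - 13*A^3 - 3*A^-1
  A^3 * (5 + 15*d^2 + d^4) = A^11 + 19*A^7 + 41*A^3 + 19*A^-1 + A^-5
  A^1 * (27*d + 8*d^3) = -8*A^7 - 51*A^3 - 51*A^-1 - 8*A^-5
  A^-1 * (14 + 20*d^2 + d^4) = A^7 + 24*A^3 + 60*A^-1 + 24*A^-5 + A^-9
  A^-3 * (17*d + 4*d^3) = -4*A^3 - 29*A^-1 - 29*A^-5 - 4*A^-9
  A^-5 * (7*d^2) = 7*A^-1 + 14*A^-5 + 7*A^-9
  A^-7 * (d^3) = -A^-1 - 3*A^-5 - 3*A^-9 - A^-13
Summing the groups: <K> = -A^11 + A^7 - 2*A^3 + 2*A^-1 - A^-5 + A^-9 - A^-13
Normalise by the writhe: (-A^3)^(-w) = (-A^3)^(-1) = -A^-3, so f(A) = -A^-3 * <K> = A^8 - A^4 + 2 - 2*A^-4 + A^-8 - A^-12 + A^-16.
Substitute A = t^(-1/4), i.e. A^e → t^(-e/4): V(t) = t^4 - t^3 + t^2 - 2*t + 2 - t^-1 + t^-2

Answer: t^4 - t^3 + t^2 - 2*t + 2 - t^-1 + t^-2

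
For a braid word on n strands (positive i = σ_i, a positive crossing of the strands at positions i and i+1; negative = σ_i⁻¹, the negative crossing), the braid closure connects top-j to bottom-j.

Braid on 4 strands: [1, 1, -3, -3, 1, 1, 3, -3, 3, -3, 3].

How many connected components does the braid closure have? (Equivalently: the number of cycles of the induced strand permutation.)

3

Derivation:
Track the strand permutation on 4 strands, starting from identity.
  step 1: s1 swaps positions 1,2 -> [2 1 3 4]
  step 2: s1 swaps positions 1,2 -> [1 2 3 4]
  step 3: s3^-1 swaps positions 3,4 -> [1 2 4 3]
  step 4: s3^-1 swaps positions 3,4 -> [1 2 3 4]
  step 5: s1 swaps positions 1,2 -> [2 1 3 4]
  step 6: s1 swaps positions 1,2 -> [1 2 3 4]
  step 7: s3 swaps positions 3,4 -> [1 2 4 3]
  step 8: s3^-1 swaps positions 3,4 -> [1 2 3 4]
  step 9: s3 swaps positions 3,4 -> [1 2 4 3]
  step 10: s3^-1 swaps positions 3,4 -> [1 2 3 4]
  step 11: s3 swaps positions 3,4 -> [1 2 4 3]
Final permutation (position -> original strand): [1 2 4 3]
Closure components = cycle count of this permutation = 3.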